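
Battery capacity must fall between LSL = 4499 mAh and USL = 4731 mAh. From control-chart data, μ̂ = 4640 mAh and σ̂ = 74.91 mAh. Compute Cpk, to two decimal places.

0.40

Cpu = (USL − μ̂) / (3σ̂) = (4731 − 4640) / (3 × 74.91) = 0.4049; Cpl = (μ̂ − LSL) / (3σ̂) = (4640 − 4499) / (3 × 74.91) = 0.6274; Cpk = min(Cpu, Cpl) = 0.4049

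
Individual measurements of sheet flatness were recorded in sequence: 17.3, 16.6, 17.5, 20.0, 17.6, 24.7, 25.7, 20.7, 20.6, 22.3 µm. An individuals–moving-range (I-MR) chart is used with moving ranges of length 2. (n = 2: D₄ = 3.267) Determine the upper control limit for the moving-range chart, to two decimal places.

Moving ranges: 0.7, 0.9, 2.5, 2.4, 7.1, 1.0, 5.0, 0.1, 1.7; M̄R̄ = 21.4000 / 9 = 2.3778
UCL_MR = D₄·M̄R̄ = 3.267 × 2.3778 = 7.7682

7.77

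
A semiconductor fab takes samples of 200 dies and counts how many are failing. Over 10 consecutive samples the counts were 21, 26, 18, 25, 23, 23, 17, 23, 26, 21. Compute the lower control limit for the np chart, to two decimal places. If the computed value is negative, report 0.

8.95

p̄ = Σdᵢ / (k·n) = 223 / (10 × 200) = 0.11150
LCL = np̄ − 3·√(np̄(1−p̄)) = 22.3000 − 3 × 4.4512 = 8.9463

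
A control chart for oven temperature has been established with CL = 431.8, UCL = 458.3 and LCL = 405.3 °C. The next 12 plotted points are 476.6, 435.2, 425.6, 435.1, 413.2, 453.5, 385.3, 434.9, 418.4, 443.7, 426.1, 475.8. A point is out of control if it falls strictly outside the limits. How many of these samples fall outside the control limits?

3

Compare each point to [405.3, 458.3]: sample 1 = 476.6 > UCL; sample 7 = 385.3 < LCL; sample 12 = 475.8 > UCL.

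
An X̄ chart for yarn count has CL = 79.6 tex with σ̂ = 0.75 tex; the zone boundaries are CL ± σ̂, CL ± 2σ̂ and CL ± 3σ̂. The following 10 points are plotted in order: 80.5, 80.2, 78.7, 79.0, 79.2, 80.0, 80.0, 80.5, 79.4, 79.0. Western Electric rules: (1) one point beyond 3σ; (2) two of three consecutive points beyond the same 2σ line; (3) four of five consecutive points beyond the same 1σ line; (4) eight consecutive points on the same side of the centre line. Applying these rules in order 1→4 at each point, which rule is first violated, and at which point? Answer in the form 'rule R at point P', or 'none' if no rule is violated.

none

Zone of each point (C = within 1σ̂, B = 1σ̂–2σ̂, A = 2σ̂–3σ̂, * = beyond 3σ̂; sign = side of CL): 1:+B, 2:+C, 3:-B, 4:-C, 5:-C, 6:+C, 7:+C, 8:+B, 9:-C, 10:-C
No rule fires across all 10 points.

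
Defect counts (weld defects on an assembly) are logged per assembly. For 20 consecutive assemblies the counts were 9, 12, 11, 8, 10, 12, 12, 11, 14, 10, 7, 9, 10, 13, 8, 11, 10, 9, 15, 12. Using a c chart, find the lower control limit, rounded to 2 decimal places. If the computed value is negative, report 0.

0.86

c̄ = (9 + 12 + 11 + 8 + 10 + 12 + 12 + 11 + 14 + 10 + 7 + 9 + 10 + 13 + 8 + 11 + 10 + 9 + 15 + 12) / 20 = 213 / 20 = 10.6500
LCL = c̄ − 3√c̄ = 10.6500 − 3 × 3.2634 = 0.8597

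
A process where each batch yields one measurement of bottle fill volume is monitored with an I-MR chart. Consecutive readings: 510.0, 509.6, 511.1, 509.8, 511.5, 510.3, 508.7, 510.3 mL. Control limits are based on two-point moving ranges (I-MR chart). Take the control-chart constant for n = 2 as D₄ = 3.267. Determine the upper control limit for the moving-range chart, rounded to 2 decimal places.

Moving ranges: 0.4, 1.5, 1.3, 1.7, 1.2, 1.6, 1.6; M̄R̄ = 9.3000 / 7 = 1.3286
UCL_MR = D₄·M̄R̄ = 3.267 × 1.3286 = 4.3404

4.34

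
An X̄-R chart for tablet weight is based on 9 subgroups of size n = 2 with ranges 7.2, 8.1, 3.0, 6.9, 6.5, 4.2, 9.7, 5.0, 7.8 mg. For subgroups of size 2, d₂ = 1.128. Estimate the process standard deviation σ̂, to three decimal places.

R̄ = (7.2 + 8.1 + 3.0 + 6.9 + 6.5 + 4.2 + 9.7 + 5.0 + 7.8) / 9 = 6.4889
σ̂ = R̄ / d₂ = 6.4889 / 1.128 = 5.7526

5.753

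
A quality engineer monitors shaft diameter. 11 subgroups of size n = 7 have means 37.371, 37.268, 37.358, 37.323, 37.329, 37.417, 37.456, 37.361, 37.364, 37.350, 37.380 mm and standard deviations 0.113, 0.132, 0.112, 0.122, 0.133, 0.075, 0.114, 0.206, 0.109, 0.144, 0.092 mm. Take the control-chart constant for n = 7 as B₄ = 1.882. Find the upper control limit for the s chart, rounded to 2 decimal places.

s̄ = (0.113 + 0.132 + 0.112 + 0.122 + 0.133 + 0.075 + 0.114 + 0.206 + 0.109 + 0.144 + 0.092) / 11 = 0.1229
UCL_s = B₄·s̄ = 1.882 × 0.1229 = 0.2313

0.23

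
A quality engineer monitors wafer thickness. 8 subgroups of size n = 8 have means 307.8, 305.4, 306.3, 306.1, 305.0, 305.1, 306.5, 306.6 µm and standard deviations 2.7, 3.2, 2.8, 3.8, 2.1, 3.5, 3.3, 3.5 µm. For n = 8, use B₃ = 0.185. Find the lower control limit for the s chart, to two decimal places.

0.58

s̄ = (2.7 + 3.2 + 2.8 + 3.8 + 2.1 + 3.5 + 3.3 + 3.5) / 8 = 3.1125
LCL_s = B₃·s̄ = 0.185 × 3.1125 = 0.5758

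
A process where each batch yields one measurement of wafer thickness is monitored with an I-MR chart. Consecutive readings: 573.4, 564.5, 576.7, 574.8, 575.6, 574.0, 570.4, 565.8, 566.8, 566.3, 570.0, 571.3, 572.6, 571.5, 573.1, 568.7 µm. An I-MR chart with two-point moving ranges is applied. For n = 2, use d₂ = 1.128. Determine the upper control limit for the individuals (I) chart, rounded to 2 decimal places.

579.57

X̄ = (573.4 + 564.5 + 576.7 + 574.8 + 575.6 + 574.0 + 570.4 + 565.8 + 566.8 + 566.3 + 570.0 + 571.3 + 572.6 + 571.5 + 573.1 + 568.7) / 16 = 570.9688
Moving ranges: 8.9, 12.2, 1.9, 0.8, 1.6, 3.6, 4.6, 1.0, 0.5, 3.7, 1.3, 1.3, 1.1, 1.6, 4.4; M̄R̄ = 48.5000 / 15 = 3.2333
UCL = X̄ + 3·M̄R̄/d₂ = 570.9688 + 3 × 3.2333 / 1.128 = 579.5680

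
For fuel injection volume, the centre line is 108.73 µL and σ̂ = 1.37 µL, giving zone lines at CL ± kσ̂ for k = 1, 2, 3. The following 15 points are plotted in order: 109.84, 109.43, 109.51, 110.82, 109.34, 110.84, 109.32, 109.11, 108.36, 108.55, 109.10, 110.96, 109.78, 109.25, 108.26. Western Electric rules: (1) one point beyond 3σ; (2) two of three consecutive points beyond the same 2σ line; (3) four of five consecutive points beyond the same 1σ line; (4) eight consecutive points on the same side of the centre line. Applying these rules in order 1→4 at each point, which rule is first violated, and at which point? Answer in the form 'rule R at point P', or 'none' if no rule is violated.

Zone of each point (C = within 1σ̂, B = 1σ̂–2σ̂, A = 2σ̂–3σ̂, * = beyond 3σ̂; sign = side of CL): 1:+C, 2:+C, 3:+C, 4:+B, 5:+C, 6:+B, 7:+C, 8:+C, 9:-C, 10:-C, 11:+C, 12:+B, 13:+C, 14:+C, 15:-C
Rule 4 (eight consecutive points on the same side of the centre line) is satisfied at point 8.

rule 4 at point 8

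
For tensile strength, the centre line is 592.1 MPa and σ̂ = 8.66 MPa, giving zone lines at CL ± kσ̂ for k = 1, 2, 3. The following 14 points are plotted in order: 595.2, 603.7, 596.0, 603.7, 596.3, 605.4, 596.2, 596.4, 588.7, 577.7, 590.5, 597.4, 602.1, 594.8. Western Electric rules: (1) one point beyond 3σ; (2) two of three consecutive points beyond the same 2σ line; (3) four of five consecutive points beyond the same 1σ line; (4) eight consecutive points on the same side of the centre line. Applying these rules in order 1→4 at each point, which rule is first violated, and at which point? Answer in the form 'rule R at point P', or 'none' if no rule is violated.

rule 4 at point 8

Zone of each point (C = within 1σ̂, B = 1σ̂–2σ̂, A = 2σ̂–3σ̂, * = beyond 3σ̂; sign = side of CL): 1:+C, 2:+B, 3:+C, 4:+B, 5:+C, 6:+B, 7:+C, 8:+C, 9:-C, 10:-B, 11:-C, 12:+C, 13:+B, 14:+C
Rule 4 (eight consecutive points on the same side of the centre line) is satisfied at point 8.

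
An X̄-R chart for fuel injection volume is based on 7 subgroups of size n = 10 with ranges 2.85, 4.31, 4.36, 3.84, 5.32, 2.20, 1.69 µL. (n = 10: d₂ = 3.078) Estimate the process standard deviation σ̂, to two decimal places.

R̄ = (2.85 + 4.31 + 4.36 + 3.84 + 5.32 + 2.20 + 1.69) / 7 = 3.5100
σ̂ = R̄ / d₂ = 3.5100 / 3.078 = 1.1404

1.14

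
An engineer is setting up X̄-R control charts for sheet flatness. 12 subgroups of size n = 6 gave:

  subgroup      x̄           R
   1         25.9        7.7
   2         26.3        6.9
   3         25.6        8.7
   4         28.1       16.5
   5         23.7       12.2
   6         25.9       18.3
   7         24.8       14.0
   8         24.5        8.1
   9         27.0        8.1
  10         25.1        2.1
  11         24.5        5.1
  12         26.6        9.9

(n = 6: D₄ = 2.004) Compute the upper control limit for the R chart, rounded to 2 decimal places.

R̄ = (7.7 + 6.9 + 8.7 + 16.5 + 12.2 + 18.3 + 14.0 + 8.1 + 8.1 + 2.1 + 5.1 + 9.9) / 12 = 117.6000 / 12 = 9.8000
UCL_R = D₄·R̄ = 2.004 × 9.8000 = 19.6392

19.64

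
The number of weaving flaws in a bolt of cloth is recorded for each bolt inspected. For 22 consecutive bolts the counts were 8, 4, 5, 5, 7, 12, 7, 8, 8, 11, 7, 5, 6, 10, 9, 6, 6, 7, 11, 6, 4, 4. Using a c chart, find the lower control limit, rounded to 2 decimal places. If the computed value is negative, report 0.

c̄ = (8 + 4 + 5 + 5 + 7 + 12 + 7 + 8 + 8 + 11 + 7 + 5 + 6 + 10 + 9 + 6 + 6 + 7 + 11 + 6 + 4 + 4) / 22 = 156 / 22 = 7.0909
LCL = c̄ − 3√c̄ = 7.0909 − 3 × 2.6629 = -0.8977 → 0 (cannot be negative)

0.00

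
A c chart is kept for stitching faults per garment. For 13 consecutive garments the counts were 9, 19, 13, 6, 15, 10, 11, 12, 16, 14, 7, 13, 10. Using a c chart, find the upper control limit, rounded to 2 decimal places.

c̄ = (9 + 19 + 13 + 6 + 15 + 10 + 11 + 12 + 16 + 14 + 7 + 13 + 10) / 13 = 155 / 13 = 11.9231
UCL = c̄ + 3√c̄ = 11.9231 + 3 × √11.9231 = 11.9231 + 3 × 3.4530 = 22.2820

22.28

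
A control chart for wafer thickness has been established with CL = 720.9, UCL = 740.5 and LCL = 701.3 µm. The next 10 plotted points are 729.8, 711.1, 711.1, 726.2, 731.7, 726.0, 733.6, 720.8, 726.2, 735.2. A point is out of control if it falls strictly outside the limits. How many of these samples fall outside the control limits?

All 10 points lie within [701.3, 740.5].

0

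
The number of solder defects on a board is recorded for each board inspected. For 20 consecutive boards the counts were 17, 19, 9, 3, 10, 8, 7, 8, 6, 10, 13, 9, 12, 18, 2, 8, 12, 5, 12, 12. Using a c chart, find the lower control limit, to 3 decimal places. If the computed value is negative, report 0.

c̄ = (17 + 19 + 9 + 3 + 10 + 8 + 7 + 8 + 6 + 10 + 13 + 9 + 12 + 18 + 2 + 8 + 12 + 5 + 12 + 12) / 20 = 200 / 20 = 10.0000
LCL = c̄ − 3√c̄ = 10.0000 − 3 × 3.1623 = 0.5132

0.513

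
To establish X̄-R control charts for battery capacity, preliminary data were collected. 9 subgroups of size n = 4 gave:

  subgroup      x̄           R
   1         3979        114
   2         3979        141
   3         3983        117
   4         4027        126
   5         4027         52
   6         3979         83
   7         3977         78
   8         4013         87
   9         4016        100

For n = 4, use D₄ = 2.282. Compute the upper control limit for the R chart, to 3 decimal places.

R̄ = (114 + 141 + 117 + 126 + 52 + 83 + 78 + 87 + 100) / 9 = 898.0000 / 9 = 99.7778
UCL_R = D₄·R̄ = 2.282 × 99.7778 = 227.6929

227.693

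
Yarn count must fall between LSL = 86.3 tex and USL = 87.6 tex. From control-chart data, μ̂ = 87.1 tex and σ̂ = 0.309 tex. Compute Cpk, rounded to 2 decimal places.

0.54

Cpu = (USL − μ̂) / (3σ̂) = (87.6 − 87.1) / (3 × 0.309) = 0.5394; Cpl = (μ̂ − LSL) / (3σ̂) = (87.1 − 86.3) / (3 × 0.309) = 0.8630; Cpk = min(Cpu, Cpl) = 0.5394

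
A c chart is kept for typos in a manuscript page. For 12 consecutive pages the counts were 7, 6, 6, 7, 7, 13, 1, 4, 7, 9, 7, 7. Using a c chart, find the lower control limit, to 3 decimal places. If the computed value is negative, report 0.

c̄ = (7 + 6 + 6 + 7 + 7 + 13 + 1 + 4 + 7 + 9 + 7 + 7) / 12 = 81 / 12 = 6.7500
LCL = c̄ − 3√c̄ = 6.7500 − 3 × 2.5981 = -1.0442 → 0 (cannot be negative)

0.000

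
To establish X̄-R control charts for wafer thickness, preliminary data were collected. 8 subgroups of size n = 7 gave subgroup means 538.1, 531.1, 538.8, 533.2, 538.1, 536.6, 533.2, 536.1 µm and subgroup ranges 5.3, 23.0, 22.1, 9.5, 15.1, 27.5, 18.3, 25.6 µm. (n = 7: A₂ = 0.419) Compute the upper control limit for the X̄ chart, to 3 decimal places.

543.318

X̄̄ = (538.1 + 531.1 + 538.8 + 533.2 + 538.1 + 536.6 + 533.2 + 536.1) / 8 = 4285.2000 / 8 = 535.6500
R̄ = (5.3 + 23.0 + 22.1 + 9.5 + 15.1 + 27.5 + 18.3 + 25.6) / 8 = 146.4000 / 8 = 18.3000
UCL = X̄̄ + A₂·R̄ = 535.6500 + 0.419 × 18.3000 = 543.3177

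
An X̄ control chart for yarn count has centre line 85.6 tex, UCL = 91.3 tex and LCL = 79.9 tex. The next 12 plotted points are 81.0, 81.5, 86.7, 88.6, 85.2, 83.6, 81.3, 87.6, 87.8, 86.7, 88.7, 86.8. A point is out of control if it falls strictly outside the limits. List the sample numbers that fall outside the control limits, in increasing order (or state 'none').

none

All 12 points lie within [79.9, 91.3].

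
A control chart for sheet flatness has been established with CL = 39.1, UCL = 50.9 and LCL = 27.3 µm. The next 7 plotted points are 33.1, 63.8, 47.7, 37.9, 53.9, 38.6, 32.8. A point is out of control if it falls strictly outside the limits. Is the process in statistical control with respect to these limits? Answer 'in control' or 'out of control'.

out of control

Compare each point to [27.3, 50.9]: sample 2 = 63.8 > UCL; sample 5 = 53.9 > UCL.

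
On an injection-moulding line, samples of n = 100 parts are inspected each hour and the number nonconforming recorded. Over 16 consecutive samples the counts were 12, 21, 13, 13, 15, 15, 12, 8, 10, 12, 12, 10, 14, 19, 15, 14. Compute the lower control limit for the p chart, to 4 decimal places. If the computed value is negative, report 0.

p̄ = Σdᵢ / (k·n) = 215 / (16 × 100) = 0.13437
LCL = p̄ − 3·√(p̄(1−p̄)/n) = 0.13437 − 3 × 0.03411 = 0.03206

0.0321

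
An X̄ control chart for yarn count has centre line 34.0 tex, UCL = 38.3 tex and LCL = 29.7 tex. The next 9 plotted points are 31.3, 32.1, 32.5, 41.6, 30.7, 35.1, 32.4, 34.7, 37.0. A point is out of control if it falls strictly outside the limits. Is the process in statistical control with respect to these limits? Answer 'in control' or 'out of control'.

Compare each point to [29.7, 38.3]: sample 4 = 41.6 > UCL.

out of control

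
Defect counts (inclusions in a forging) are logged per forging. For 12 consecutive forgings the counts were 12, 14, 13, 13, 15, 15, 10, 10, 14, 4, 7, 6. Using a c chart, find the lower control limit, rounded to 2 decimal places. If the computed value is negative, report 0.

1.10

c̄ = (12 + 14 + 13 + 13 + 15 + 15 + 10 + 10 + 14 + 4 + 7 + 6) / 12 = 133 / 12 = 11.0833
LCL = c̄ − 3√c̄ = 11.0833 − 3 × 3.3292 = 1.0958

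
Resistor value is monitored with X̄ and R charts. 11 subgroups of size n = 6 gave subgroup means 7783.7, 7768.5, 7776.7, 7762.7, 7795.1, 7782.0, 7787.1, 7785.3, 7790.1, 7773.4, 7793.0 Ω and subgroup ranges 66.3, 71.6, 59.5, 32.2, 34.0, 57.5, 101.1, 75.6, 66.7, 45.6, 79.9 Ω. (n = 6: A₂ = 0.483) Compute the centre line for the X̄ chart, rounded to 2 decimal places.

X̄̄ = (7783.7 + 7768.5 + 7776.7 + 7762.7 + 7795.1 + 7782.0 + 7787.1 + 7785.3 + 7790.1 + 7773.4 + 7793.0) / 11 = 85597.6000 / 11 = 7781.6000
CL = X̄̄ = 7781.6000

7781.60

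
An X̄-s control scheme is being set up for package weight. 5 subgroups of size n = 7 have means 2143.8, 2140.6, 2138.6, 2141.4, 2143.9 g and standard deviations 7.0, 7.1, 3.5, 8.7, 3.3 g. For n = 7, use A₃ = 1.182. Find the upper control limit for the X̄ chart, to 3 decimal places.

X̄̄ = (2143.8 + 2140.6 + 2138.6 + 2141.4 + 2143.9) / 5 = 2141.6600
s̄ = (7.0 + 7.1 + 3.5 + 8.7 + 3.3) / 5 = 5.9200
UCL = X̄̄ + A₃·s̄ = 2141.6600 + 1.182 × 5.9200 = 2148.6574

2148.657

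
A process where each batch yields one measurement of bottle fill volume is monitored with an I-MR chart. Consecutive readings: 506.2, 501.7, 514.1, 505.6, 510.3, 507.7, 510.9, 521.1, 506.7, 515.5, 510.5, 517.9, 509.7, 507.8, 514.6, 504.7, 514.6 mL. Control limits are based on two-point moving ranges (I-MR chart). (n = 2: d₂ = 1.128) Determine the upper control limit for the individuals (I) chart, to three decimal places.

530.246

X̄ = (506.2 + 501.7 + 514.1 + 505.6 + 510.3 + 507.7 + 510.9 + 521.1 + 506.7 + 515.5 + 510.5 + 517.9 + 509.7 + 507.8 + 514.6 + 504.7 + 514.6) / 17 = 510.5647
Moving ranges: 4.5, 12.4, 8.5, 4.7, 2.6, 3.2, 10.2, 14.4, 8.8, 5.0, 7.4, 8.2, 1.9, 6.8, 9.9, 9.9; M̄R̄ = 118.4000 / 16 = 7.4000
UCL = X̄ + 3·M̄R̄/d₂ = 510.5647 + 3 × 7.4000 / 1.128 = 530.2456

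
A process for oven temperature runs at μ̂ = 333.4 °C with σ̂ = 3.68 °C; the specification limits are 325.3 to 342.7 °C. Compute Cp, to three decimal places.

0.788

Cp = (USL − LSL) / (6σ̂) = (342.7 − 325.3) / (6 × 3.68) = 17.4000 / 22.0800 = 0.7880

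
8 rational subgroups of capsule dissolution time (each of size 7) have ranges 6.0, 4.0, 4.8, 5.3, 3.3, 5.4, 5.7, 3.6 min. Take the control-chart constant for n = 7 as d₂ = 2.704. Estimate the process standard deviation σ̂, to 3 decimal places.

1.761

R̄ = (6.0 + 4.0 + 4.8 + 5.3 + 3.3 + 5.4 + 5.7 + 3.6) / 8 = 4.7625
σ̂ = R̄ / d₂ = 4.7625 / 2.704 = 1.7613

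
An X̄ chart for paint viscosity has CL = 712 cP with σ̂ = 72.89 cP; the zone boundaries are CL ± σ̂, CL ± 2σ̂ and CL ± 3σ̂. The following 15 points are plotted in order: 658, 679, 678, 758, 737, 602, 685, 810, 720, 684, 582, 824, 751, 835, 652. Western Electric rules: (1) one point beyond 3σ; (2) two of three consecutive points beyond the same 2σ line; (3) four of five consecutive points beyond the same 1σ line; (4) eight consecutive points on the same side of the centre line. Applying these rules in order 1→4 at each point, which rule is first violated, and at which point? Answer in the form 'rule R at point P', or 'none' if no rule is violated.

none

Zone of each point (C = within 1σ̂, B = 1σ̂–2σ̂, A = 2σ̂–3σ̂, * = beyond 3σ̂; sign = side of CL): 1:-C, 2:-C, 3:-C, 4:+C, 5:+C, 6:-B, 7:-C, 8:+B, 9:+C, 10:-C, 11:-B, 12:+B, 13:+C, 14:+B, 15:-C
No rule fires across all 15 points.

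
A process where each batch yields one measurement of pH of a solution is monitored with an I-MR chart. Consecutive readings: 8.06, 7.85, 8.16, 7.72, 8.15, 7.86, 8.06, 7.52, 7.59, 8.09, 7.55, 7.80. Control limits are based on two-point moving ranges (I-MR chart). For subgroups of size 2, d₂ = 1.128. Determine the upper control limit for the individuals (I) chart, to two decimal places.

8.78

X̄ = (8.06 + 7.85 + 8.16 + 7.72 + 8.15 + 7.86 + 8.06 + 7.52 + 7.59 + 8.09 + 7.55 + 7.80) / 12 = 7.8675
Moving ranges: 0.21, 0.31, 0.44, 0.43, 0.29, 0.20, 0.54, 0.07, 0.50, 0.54, 0.25; M̄R̄ = 3.7800 / 11 = 0.3436
UCL = X̄ + 3·M̄R̄/d₂ = 7.8675 + 3 × 0.3436 / 1.128 = 8.7814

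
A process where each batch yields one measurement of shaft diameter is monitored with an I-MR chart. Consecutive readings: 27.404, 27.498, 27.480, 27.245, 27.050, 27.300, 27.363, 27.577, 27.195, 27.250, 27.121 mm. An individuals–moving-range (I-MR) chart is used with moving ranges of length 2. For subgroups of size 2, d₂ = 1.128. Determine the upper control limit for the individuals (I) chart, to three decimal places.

X̄ = (27.404 + 27.498 + 27.480 + 27.245 + 27.050 + 27.300 + 27.363 + 27.577 + 27.195 + 27.250 + 27.121) / 11 = 27.3166
Moving ranges: 0.094, 0.018, 0.235, 0.195, 0.250, 0.063, 0.214, 0.382, 0.055, 0.129; M̄R̄ = 1.6350 / 10 = 0.1635
UCL = X̄ + 3·M̄R̄/d₂ = 27.3166 + 3 × 0.1635 / 1.128 = 27.7515

27.751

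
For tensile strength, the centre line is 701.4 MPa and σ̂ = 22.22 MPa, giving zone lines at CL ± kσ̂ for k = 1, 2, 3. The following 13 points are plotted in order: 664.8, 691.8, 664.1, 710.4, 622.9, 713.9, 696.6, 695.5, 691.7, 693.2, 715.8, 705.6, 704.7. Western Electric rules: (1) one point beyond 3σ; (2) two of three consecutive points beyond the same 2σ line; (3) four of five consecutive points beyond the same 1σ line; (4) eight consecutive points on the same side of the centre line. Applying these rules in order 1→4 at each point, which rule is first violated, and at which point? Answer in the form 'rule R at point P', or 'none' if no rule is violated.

Zone of each point (C = within 1σ̂, B = 1σ̂–2σ̂, A = 2σ̂–3σ̂, * = beyond 3σ̂; sign = side of CL): 1:-B, 2:-C, 3:-B, 4:+C, 5:-*, 6:+C, 7:-C, 8:-C, 9:-C, 10:-C, 11:+C, 12:+C, 13:+C
Rule 1 (one point beyond the 3σ limits) is satisfied at point 5.

rule 1 at point 5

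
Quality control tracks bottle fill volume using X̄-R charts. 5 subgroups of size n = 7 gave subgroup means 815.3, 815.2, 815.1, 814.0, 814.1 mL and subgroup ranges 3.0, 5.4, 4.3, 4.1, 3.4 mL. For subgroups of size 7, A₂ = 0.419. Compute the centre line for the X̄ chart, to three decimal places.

814.740

X̄̄ = (815.3 + 815.2 + 815.1 + 814.0 + 814.1) / 5 = 4073.7000 / 5 = 814.7400
CL = X̄̄ = 814.7400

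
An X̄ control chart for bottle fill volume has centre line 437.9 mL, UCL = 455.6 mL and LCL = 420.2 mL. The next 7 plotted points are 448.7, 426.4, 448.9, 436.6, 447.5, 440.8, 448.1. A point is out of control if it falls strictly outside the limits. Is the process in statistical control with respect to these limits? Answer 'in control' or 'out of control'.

All 7 points lie within [420.2, 455.6].

in control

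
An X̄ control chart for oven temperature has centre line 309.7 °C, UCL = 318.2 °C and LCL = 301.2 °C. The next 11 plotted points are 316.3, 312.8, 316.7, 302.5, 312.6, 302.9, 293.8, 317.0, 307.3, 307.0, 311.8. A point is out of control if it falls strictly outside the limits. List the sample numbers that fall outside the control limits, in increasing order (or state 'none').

Compare each point to [301.2, 318.2]: sample 7 = 293.8 < LCL.

7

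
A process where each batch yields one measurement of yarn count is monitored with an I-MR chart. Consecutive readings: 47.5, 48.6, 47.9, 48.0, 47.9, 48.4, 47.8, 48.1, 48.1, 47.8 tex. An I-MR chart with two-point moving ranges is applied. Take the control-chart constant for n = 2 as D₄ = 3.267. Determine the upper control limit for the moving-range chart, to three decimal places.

1.343

Moving ranges: 1.1, 0.7, 0.1, 0.1, 0.5, 0.6, 0.3, 0.0, 0.3; M̄R̄ = 3.7000 / 9 = 0.4111
UCL_MR = D₄·M̄R̄ = 3.267 × 0.4111 = 1.3431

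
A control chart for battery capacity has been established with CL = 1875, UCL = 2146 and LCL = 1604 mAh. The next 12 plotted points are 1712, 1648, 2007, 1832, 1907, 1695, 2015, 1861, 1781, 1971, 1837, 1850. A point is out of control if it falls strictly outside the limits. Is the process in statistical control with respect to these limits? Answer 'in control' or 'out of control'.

in control

All 12 points lie within [1604, 2146].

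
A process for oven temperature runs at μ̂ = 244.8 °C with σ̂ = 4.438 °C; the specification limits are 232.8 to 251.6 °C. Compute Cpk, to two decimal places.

0.51

Cpu = (USL − μ̂) / (3σ̂) = (251.6 − 244.8) / (3 × 4.438) = 0.5107; Cpl = (μ̂ − LSL) / (3σ̂) = (244.8 − 232.8) / (3 × 4.438) = 0.9013; Cpk = min(Cpu, Cpl) = 0.5107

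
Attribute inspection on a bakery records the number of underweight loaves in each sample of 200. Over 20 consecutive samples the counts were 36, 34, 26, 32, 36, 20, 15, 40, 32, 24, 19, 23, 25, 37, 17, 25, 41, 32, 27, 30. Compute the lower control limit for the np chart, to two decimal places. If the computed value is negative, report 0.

p̄ = Σdᵢ / (k·n) = 571 / (20 × 200) = 0.14275
LCL = np̄ − 3·√(np̄(1−p̄)) = 28.5500 − 3 × 4.9472 = 13.7085

13.71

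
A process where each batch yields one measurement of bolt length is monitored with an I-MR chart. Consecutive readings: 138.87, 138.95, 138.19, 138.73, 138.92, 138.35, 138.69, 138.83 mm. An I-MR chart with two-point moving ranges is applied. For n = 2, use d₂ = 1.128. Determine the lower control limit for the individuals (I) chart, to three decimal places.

X̄ = (138.87 + 138.95 + 138.19 + 138.73 + 138.92 + 138.35 + 138.69 + 138.83) / 8 = 138.6912
Moving ranges: 0.08, 0.76, 0.54, 0.19, 0.57, 0.34, 0.14; M̄R̄ = 2.6200 / 7 = 0.3743
LCL = X̄ − 3·M̄R̄/d₂ = 138.6912 − 3 × 0.3743 / 1.128 = 137.6958

137.696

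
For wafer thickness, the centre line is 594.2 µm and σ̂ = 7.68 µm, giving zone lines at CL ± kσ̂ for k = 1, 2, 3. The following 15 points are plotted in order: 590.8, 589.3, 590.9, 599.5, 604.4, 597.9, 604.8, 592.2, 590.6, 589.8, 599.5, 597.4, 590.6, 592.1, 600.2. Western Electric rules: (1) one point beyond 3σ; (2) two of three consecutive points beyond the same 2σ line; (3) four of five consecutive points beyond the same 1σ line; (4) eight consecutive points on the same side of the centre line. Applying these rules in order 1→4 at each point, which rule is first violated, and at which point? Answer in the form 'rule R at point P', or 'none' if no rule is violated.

none

Zone of each point (C = within 1σ̂, B = 1σ̂–2σ̂, A = 2σ̂–3σ̂, * = beyond 3σ̂; sign = side of CL): 1:-C, 2:-C, 3:-C, 4:+C, 5:+B, 6:+C, 7:+B, 8:-C, 9:-C, 10:-C, 11:+C, 12:+C, 13:-C, 14:-C, 15:+C
No rule fires across all 15 points.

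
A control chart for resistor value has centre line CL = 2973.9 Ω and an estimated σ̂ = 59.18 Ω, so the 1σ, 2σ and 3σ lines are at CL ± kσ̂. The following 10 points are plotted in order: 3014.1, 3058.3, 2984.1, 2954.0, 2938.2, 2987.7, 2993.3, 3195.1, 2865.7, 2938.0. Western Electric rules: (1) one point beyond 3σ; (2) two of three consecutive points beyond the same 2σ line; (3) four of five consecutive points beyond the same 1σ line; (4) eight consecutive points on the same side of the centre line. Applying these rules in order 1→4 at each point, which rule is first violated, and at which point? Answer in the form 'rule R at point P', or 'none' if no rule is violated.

Zone of each point (C = within 1σ̂, B = 1σ̂–2σ̂, A = 2σ̂–3σ̂, * = beyond 3σ̂; sign = side of CL): 1:+C, 2:+B, 3:+C, 4:-C, 5:-C, 6:+C, 7:+C, 8:+*, 9:-B, 10:-C
Rule 1 (one point beyond the 3σ limits) is satisfied at point 8.

rule 1 at point 8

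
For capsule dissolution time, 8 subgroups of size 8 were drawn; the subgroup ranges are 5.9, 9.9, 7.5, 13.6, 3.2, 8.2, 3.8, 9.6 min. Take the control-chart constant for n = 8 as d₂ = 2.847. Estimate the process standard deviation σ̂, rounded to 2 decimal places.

2.71

R̄ = (5.9 + 9.9 + 7.5 + 13.6 + 3.2 + 8.2 + 3.8 + 9.6) / 8 = 7.7125
σ̂ = R̄ / d₂ = 7.7125 / 2.847 = 2.7090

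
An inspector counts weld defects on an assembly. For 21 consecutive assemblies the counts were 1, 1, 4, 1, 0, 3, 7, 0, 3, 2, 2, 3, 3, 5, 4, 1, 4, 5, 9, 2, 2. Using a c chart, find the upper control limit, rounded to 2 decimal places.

8.11

c̄ = (1 + 1 + 4 + 1 + 0 + 3 + 7 + 0 + 3 + 2 + 2 + 3 + 3 + 5 + 4 + 1 + 4 + 5 + 9 + 2 + 2) / 21 = 62 / 21 = 2.9524
UCL = c̄ + 3√c̄ = 2.9524 + 3 × √2.9524 = 2.9524 + 3 × 1.7182 = 8.1071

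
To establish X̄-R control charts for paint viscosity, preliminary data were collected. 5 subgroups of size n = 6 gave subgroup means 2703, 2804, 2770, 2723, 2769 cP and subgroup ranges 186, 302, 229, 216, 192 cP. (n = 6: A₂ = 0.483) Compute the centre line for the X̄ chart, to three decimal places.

X̄̄ = (2703 + 2804 + 2770 + 2723 + 2769) / 5 = 13769.0000 / 5 = 2753.8000
CL = X̄̄ = 2753.8000

2753.800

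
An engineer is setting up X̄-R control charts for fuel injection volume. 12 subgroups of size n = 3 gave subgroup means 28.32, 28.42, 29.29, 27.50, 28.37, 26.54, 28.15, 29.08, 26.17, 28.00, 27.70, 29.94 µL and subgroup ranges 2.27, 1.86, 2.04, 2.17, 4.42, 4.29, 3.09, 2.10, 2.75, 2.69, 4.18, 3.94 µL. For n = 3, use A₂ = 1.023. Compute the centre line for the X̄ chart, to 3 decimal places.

28.123

X̄̄ = (28.32 + 28.42 + 29.29 + 27.50 + 28.37 + 26.54 + 28.15 + 29.08 + 26.17 + 28.00 + 27.70 + 29.94) / 12 = 337.4800 / 12 = 28.1233
CL = X̄̄ = 28.1233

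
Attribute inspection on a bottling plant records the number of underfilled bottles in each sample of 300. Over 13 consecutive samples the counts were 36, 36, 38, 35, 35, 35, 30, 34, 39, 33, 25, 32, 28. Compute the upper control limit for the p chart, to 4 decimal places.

p̄ = Σdᵢ / (k·n) = 436 / (13 × 300) = 0.11179
UCL = p̄ + 3·√(p̄(1−p̄)/n) = 0.11179 + 3 × √(0.11179×0.88821/300) = 0.11179 + 3 × 0.01819 = 0.16637

0.1664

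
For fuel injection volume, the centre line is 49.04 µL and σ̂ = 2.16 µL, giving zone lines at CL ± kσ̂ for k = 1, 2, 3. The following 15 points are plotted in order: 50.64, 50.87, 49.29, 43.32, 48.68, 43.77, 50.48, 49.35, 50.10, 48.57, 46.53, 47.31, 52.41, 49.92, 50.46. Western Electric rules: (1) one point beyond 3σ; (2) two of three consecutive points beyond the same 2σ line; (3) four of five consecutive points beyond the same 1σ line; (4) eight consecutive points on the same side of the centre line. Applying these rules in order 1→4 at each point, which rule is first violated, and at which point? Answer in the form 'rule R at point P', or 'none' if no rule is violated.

Zone of each point (C = within 1σ̂, B = 1σ̂–2σ̂, A = 2σ̂–3σ̂, * = beyond 3σ̂; sign = side of CL): 1:+C, 2:+C, 3:+C, 4:-A, 5:-C, 6:-A, 7:+C, 8:+C, 9:+C, 10:-C, 11:-B, 12:-C, 13:+B, 14:+C, 15:+C
Rule 2 (two of three consecutive points beyond the same 2σ limit) is satisfied at point 6.

rule 2 at point 6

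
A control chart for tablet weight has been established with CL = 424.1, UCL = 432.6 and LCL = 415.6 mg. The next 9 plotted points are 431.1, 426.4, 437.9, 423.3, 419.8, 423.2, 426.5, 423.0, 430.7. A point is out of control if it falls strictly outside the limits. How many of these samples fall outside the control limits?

Compare each point to [415.6, 432.6]: sample 3 = 437.9 > UCL.

1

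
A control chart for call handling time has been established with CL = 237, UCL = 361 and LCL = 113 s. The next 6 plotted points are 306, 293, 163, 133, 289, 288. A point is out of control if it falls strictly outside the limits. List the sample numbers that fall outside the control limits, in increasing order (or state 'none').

All 6 points lie within [113, 361].

none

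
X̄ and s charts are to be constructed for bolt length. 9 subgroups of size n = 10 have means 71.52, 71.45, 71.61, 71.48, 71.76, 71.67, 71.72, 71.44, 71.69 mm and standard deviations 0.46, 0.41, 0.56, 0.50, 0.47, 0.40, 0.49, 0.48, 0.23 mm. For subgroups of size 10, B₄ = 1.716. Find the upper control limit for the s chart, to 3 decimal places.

0.763

s̄ = (0.46 + 0.41 + 0.56 + 0.50 + 0.47 + 0.40 + 0.49 + 0.48 + 0.23) / 9 = 0.4444
UCL_s = B₄·s̄ = 1.716 × 0.4444 = 0.7627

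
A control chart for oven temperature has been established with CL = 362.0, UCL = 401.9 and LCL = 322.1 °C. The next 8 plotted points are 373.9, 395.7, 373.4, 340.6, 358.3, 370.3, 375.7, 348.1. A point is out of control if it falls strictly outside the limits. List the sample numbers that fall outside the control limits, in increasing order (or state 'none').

All 8 points lie within [322.1, 401.9].

none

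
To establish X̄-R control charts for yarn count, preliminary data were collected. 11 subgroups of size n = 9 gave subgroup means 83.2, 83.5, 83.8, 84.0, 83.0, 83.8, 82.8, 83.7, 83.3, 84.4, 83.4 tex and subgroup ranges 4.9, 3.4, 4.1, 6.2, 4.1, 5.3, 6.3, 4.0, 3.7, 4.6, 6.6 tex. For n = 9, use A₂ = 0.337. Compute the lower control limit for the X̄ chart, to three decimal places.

X̄̄ = (83.2 + 83.5 + 83.8 + 84.0 + 83.0 + 83.8 + 82.8 + 83.7 + 83.3 + 84.4 + 83.4) / 11 = 918.9000 / 11 = 83.5364
R̄ = (4.9 + 3.4 + 4.1 + 6.2 + 4.1 + 5.3 + 6.3 + 4.0 + 3.7 + 4.6 + 6.6) / 11 = 53.2000 / 11 = 4.8364
LCL = X̄̄ − A₂·R̄ = 83.5364 − 0.337 × 4.8364 = 81.9065

81.907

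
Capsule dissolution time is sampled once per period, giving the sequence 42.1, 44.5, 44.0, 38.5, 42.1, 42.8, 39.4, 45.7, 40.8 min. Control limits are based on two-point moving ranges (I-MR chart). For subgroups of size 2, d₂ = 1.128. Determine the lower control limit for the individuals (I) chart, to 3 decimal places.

33.135

X̄ = (42.1 + 44.5 + 44.0 + 38.5 + 42.1 + 42.8 + 39.4 + 45.7 + 40.8) / 9 = 42.2111
Moving ranges: 2.4, 0.5, 5.5, 3.6, 0.7, 3.4, 6.3, 4.9; M̄R̄ = 27.3000 / 8 = 3.4125
LCL = X̄ − 3·M̄R̄/d₂ = 42.2111 − 3 × 3.4125 / 1.128 = 33.1353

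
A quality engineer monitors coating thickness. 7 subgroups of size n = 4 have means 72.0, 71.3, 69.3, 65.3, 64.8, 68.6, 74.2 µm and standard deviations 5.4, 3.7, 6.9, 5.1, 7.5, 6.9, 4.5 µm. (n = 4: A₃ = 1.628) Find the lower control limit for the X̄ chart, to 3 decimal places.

60.054

X̄̄ = (72.0 + 71.3 + 69.3 + 65.3 + 64.8 + 68.6 + 74.2) / 7 = 69.3571
s̄ = (5.4 + 3.7 + 6.9 + 5.1 + 7.5 + 6.9 + 4.5) / 7 = 5.7143
LCL = X̄̄ − A₃·s̄ = 69.3571 − 1.628 × 5.7143 = 60.0543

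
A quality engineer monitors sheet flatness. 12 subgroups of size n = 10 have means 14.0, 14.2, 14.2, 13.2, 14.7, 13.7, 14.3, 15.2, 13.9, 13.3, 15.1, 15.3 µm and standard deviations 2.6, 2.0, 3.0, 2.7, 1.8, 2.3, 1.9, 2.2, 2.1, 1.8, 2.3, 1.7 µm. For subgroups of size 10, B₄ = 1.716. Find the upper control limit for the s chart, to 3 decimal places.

s̄ = (2.6 + 2.0 + 3.0 + 2.7 + 1.8 + 2.3 + 1.9 + 2.2 + 2.1 + 1.8 + 2.3 + 1.7) / 12 = 2.2000
UCL_s = B₄·s̄ = 1.716 × 2.2000 = 3.7752

3.775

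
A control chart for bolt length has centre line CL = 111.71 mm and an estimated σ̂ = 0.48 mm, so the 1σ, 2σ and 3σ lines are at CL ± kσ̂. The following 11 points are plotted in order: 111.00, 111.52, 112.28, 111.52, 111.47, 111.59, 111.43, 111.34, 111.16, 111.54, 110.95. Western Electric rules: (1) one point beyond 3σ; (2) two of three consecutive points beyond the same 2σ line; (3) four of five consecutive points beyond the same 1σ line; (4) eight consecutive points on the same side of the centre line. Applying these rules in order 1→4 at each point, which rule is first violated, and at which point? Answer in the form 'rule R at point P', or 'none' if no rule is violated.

rule 4 at point 11

Zone of each point (C = within 1σ̂, B = 1σ̂–2σ̂, A = 2σ̂–3σ̂, * = beyond 3σ̂; sign = side of CL): 1:-B, 2:-C, 3:+B, 4:-C, 5:-C, 6:-C, 7:-C, 8:-C, 9:-B, 10:-C, 11:-B
Rule 4 (eight consecutive points on the same side of the centre line) is satisfied at point 11.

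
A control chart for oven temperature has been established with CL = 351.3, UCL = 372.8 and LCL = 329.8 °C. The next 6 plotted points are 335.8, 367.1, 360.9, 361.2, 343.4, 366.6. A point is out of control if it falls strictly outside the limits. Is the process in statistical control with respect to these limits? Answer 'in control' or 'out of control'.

All 6 points lie within [329.8, 372.8].

in control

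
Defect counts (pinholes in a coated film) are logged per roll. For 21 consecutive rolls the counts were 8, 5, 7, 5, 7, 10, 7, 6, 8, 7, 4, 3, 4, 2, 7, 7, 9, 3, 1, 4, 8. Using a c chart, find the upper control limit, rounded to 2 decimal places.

c̄ = (8 + 5 + 7 + 5 + 7 + 10 + 7 + 6 + 8 + 7 + 4 + 3 + 4 + 2 + 7 + 7 + 9 + 3 + 1 + 4 + 8) / 21 = 122 / 21 = 5.8095
UCL = c̄ + 3√c̄ = 5.8095 + 3 × √5.8095 = 5.8095 + 3 × 2.4103 = 13.0404

13.04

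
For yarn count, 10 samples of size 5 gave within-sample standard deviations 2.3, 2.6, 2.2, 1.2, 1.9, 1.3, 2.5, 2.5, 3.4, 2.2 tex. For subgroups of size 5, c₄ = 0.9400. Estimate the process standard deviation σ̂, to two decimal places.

2.35

s̄ = (2.3 + 2.6 + 2.2 + 1.2 + 1.9 + 1.3 + 2.5 + 2.5 + 3.4 + 2.2) / 10 = 2.2100
σ̂ = s̄ / c₄ = 2.2100 / 0.9400 = 2.3511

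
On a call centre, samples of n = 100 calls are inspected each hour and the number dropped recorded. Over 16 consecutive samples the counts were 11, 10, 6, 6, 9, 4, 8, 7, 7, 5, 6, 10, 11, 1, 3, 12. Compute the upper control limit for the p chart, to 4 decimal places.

p̄ = Σdᵢ / (k·n) = 116 / (16 × 100) = 0.07250
UCL = p̄ + 3·√(p̄(1−p̄)/n) = 0.07250 + 3 × √(0.07250×0.92750/100) = 0.07250 + 3 × 0.02593 = 0.15029

0.1503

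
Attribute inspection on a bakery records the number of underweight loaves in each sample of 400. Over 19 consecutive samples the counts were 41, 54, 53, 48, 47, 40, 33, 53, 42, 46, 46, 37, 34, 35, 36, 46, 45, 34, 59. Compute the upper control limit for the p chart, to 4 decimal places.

p̄ = Σdᵢ / (k·n) = 829 / (19 × 400) = 0.10908
UCL = p̄ + 3·√(p̄(1−p̄)/n) = 0.10908 + 3 × √(0.10908×0.89092/400) = 0.10908 + 3 × 0.01559 = 0.15584

0.1558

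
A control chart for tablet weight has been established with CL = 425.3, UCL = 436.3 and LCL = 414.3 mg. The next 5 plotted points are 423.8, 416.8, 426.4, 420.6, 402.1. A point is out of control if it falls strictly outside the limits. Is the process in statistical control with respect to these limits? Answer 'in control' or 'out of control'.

out of control

Compare each point to [414.3, 436.3]: sample 5 = 402.1 < LCL.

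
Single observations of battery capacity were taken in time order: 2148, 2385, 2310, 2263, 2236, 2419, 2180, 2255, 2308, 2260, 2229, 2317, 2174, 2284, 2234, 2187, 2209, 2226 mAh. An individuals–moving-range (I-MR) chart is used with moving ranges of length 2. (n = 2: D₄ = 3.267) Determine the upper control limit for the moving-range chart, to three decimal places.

286.727

Moving ranges: 237, 75, 47, 27, 183, 239, 75, 53, 48, 31, 88, 143, 110, 50, 47, 22, 17; M̄R̄ = 1492.0000 / 17 = 87.7647
UCL_MR = D₄·M̄R̄ = 3.267 × 87.7647 = 286.7273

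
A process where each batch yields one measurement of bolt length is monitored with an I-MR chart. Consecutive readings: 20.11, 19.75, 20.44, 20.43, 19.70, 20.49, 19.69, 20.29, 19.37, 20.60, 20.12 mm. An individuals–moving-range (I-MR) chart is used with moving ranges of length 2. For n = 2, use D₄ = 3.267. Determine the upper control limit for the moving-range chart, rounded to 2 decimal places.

2.16

Moving ranges: 0.36, 0.69, 0.01, 0.73, 0.79, 0.80, 0.60, 0.92, 1.23, 0.48; M̄R̄ = 6.6100 / 10 = 0.6610
UCL_MR = D₄·M̄R̄ = 3.267 × 0.6610 = 2.1595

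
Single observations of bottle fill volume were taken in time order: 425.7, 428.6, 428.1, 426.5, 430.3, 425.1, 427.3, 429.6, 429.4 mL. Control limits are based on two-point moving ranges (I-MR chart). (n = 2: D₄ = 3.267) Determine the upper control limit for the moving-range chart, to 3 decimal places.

Moving ranges: 2.9, 0.5, 1.6, 3.8, 5.2, 2.2, 2.3, 0.2; M̄R̄ = 18.7000 / 8 = 2.3375
UCL_MR = D₄·M̄R̄ = 3.267 × 2.3375 = 7.6366

7.637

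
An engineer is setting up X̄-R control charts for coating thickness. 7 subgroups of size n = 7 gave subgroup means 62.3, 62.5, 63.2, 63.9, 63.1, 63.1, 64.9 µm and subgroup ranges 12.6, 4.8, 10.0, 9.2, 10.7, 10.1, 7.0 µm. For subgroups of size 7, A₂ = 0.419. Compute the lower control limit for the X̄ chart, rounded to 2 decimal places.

X̄̄ = (62.3 + 62.5 + 63.2 + 63.9 + 63.1 + 63.1 + 64.9) / 7 = 443.0000 / 7 = 63.2857
R̄ = (12.6 + 4.8 + 10.0 + 9.2 + 10.7 + 10.1 + 7.0) / 7 = 64.4000 / 7 = 9.2000
LCL = X̄̄ − A₂·R̄ = 63.2857 − 0.419 × 9.2000 = 59.4309

59.43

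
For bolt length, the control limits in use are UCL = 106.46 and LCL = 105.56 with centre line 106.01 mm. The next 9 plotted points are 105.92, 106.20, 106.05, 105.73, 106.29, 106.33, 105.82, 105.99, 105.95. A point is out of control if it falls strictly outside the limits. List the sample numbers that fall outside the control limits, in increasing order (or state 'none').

All 9 points lie within [105.56, 106.46].

none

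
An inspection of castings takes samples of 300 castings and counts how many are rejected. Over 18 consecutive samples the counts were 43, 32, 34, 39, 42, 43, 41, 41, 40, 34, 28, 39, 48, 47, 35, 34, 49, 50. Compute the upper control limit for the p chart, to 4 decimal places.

p̄ = Σdᵢ / (k·n) = 719 / (18 × 300) = 0.13315
UCL = p̄ + 3·√(p̄(1−p̄)/n) = 0.13315 + 3 × √(0.13315×0.86685/300) = 0.13315 + 3 × 0.01961 = 0.19199

0.1920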